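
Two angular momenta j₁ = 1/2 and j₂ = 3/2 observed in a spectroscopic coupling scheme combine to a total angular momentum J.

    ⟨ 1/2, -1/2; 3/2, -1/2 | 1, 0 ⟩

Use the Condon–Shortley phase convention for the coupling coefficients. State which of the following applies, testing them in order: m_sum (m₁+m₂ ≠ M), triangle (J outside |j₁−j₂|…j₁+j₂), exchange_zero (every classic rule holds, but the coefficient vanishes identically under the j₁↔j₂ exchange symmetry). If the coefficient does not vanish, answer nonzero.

m-sum: m₁+m₂ = -1/2+(-1/2) = -1, M = 0  ✗ ⇒ coefficient is 0

m_sum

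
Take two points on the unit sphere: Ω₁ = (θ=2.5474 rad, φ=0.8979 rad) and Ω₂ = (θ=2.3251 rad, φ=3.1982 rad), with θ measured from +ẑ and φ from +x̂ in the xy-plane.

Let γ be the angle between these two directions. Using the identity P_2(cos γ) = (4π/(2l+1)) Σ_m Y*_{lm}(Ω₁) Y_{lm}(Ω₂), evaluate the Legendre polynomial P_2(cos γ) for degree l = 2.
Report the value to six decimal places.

Expand P_2 via completeness: Σ_{m} conj(Y_{2,m}) at Ω₁ times Y_{2,m} at Ω₂ —
  m=-2: Y*=(-0.027011, 0.118015)  Y=(0.203827, -0.023175)  product (-0.002771, 0.024681)
  m=-1: Y*=(-0.223357, -0.280255)  Y=(0.384910, -0.021812)  product (-0.092085, -0.103001)
  m=+0: Y*=(0.334232, -0.000000)  Y=(0.128294, 0.000000)  product (0.042880, 0.000000)
  m=+1: Y*=(0.223357, -0.280255)  Y=(-0.384910, -0.021812)  product (-0.092085, 0.103001)
  m=+2: Y*=(-0.027011, -0.118015)  Y=(0.203827, 0.023175)  product (-0.002771, -0.024681)
Accumulated sum (-0.146832, -0.000000); after 4π/(2l+1) scaling, (-0.369028, -0.000000) ⇒ P_2 = -0.369028

-0.369028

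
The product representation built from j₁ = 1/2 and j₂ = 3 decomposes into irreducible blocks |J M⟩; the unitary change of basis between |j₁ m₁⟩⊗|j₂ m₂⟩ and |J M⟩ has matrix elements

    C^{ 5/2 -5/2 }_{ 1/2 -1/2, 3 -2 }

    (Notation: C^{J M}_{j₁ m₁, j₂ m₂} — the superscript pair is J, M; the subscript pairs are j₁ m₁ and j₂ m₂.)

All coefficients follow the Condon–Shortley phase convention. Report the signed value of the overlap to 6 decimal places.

−√(1/7) = -0.377964

√[6·1!0!5!/7! · 0!1!1!5!0!5!] = √(14400/7)
  +(−1)^1/∏(1,0,0,0,0,5)! = -1/120  (running -1/120)
⟨..|..⟩ = √(14400/7)·(-1/120) = -0.377964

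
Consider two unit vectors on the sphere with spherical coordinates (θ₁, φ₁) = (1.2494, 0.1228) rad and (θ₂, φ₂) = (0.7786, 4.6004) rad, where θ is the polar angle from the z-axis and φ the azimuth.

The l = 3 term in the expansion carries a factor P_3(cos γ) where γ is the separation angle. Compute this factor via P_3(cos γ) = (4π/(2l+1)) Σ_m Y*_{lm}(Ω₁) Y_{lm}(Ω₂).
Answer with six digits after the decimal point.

-0.103953

Addition theorem: P_3(cos γ) = (4π/7) Σ_m Y*_{lm}(Ω₁) Y_{lm}(Ω₂), m = −3…3:
  [-3]  conj(Y_{3,-3})(Ω₁) = 0.33245 + 0.12833j ; Y_{3,-3}(Ω₂) = 0.04764 - 0.13643j ; Δ = 0.03335 - 0.03924j
  [-2]  conj(Y_{3,-2})(Ω₁) = 0.28190 + 0.07066j ; Y_{3,-2}(Ω₂) = -0.34987 - 0.07970j ; Δ = -0.09300 - 0.04719j
  [-1]  conj(Y_{3,-1})(Ω₁) = -0.15248 - 0.01882j ; Y_{3,-1}(Ω₂) = -0.03891 + 0.34598j ; Δ = 0.01244 - 0.05202j
  [+0]  conj(Y_{3,0})(Ω₁) = -0.29483 + 0.00000j ; Y_{3,0}(Ω₂) = -0.12380 + 0.00000j ; Δ = 0.03650 + 0.00000j
  [+1]  conj(Y_{3,1})(Ω₁) = 0.15248 - 0.01882j ; Y_{3,1}(Ω₂) = 0.03891 + 0.34598j ; Δ = 0.01244 + 0.05202j
  [+2]  conj(Y_{3,2})(Ω₁) = 0.28190 - 0.07066j ; Y_{3,2}(Ω₂) = -0.34987 + 0.07970j ; Δ = -0.09300 + 0.04719j
  [+3]  conj(Y_{3,3})(Ω₁) = -0.33245 + 0.12833j ; Y_{3,3}(Ω₂) = -0.04764 - 0.13643j ; Δ = 0.03335 + 0.03924j
Σ over m = -0.05791 + 0.00000j; ×(4π/7) → -0.10395 + 0.00000j. Real part: -0.103953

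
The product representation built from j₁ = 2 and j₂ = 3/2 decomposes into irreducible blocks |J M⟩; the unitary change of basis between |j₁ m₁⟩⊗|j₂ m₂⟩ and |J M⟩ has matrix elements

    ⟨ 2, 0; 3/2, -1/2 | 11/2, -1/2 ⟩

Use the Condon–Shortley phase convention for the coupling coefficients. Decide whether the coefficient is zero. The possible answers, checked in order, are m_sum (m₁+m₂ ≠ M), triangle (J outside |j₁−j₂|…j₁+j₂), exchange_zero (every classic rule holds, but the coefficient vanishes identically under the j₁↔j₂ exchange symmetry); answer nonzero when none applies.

triangle

m-sum: m₁+m₂ = 0+(-1/2) = -1/2, M = -1/2  ✓
triangle: need |j₁−j₂| ≤ J ≤ j₁+j₂, i.e. J ∈ [1/2, 7/2]; J = 11/2 is outside ✗ ⇒ coefficient is 0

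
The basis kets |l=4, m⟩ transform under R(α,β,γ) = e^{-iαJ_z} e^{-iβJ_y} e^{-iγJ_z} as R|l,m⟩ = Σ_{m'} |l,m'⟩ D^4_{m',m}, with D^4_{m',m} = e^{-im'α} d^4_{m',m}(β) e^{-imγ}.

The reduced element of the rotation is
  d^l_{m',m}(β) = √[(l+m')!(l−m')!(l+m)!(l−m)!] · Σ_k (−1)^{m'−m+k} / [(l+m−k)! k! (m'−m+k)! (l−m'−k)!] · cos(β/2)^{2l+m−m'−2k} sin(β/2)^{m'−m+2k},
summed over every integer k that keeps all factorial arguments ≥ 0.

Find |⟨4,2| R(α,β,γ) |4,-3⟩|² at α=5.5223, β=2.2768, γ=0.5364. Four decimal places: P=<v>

First d^4_{2,-3}(β=2.2768), then the phase factors e^{-i(2)α} and e^{-i(-3)γ}:
Half-angle: c=0.419048, s=0.907964. N=√(720·2·1·5040)=2693.993318
k∈{0,1} keeps every argument non-negative
  k=0: (−1)^5·2693.9933/(240)·0.4190^3·0.9080^5 = -0.509706
  k=1: (−1)^6·2693.9933/(720)·0.4190^1·0.9080^7 = +0.797643
d^4_{2,-3}(2.2768) = -0.509706 +0.797643 = +0.287937
|D^4_{2,-3}|² = |d^4_{2,-3}(β)|² = (+0.287937)² = 0.082908 (the z-rotation phases have unit modulus)

P=0.0829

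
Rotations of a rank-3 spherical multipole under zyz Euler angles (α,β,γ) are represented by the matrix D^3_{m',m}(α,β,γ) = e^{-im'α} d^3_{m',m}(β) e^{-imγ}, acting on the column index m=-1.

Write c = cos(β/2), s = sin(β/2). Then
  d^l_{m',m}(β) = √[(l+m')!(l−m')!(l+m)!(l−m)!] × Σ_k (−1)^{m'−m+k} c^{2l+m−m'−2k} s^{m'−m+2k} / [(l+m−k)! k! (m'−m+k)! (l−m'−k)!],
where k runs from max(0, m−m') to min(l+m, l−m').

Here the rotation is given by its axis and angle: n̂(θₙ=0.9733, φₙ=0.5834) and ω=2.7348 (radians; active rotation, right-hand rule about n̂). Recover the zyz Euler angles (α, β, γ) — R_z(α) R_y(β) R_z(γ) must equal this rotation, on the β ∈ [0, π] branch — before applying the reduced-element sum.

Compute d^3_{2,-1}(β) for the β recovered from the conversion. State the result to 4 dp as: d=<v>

d=-0.0326

Axis–angle → zyz. n̂ = (sinθₙcosφₙ, sinθₙsinφₙ, cosθₙ) = (+0.689998, +0.455426, +0.562574), ω = 2.7348.
R = I cosω + sinω [n̂]ₓ + (1−cosω) n̂n̂ᵀ gives
  R = [-0.005051, +0.380250, +0.924870; +0.825433, -0.520496, +0.218505; +0.564477, +0.764522, -0.311242]
β = atan2(√(R₁₃²+R₂₃²), R₃₃) = 1.887296; α = atan2(R₂₃, R₁₃) mod 2π = 0.232000; γ = atan2(R₃₂, −R₃₁) mod 2π = 2.206793
d^3_{2,-1}(β=1.8873) via the finite sum:
c=cos(1.887296/2)=0.586838, s=sin(1.887296/2)=0.809704; N=√[120·1·2·24]=75.894664
The bounds max(0,m−m')=0 and min(l+m,l−m')=1 give 2 terms
  k=0: (−1)^3·75.8947/(12)·0.5868^3·0.8097^3 = -0.678522
  k=1: (−1)^4·75.8947/(24)·0.5868^1·0.8097^5 = +0.645878
d^3_{2,-1}(1.8873) = -0.678522 +0.645878 = -0.032644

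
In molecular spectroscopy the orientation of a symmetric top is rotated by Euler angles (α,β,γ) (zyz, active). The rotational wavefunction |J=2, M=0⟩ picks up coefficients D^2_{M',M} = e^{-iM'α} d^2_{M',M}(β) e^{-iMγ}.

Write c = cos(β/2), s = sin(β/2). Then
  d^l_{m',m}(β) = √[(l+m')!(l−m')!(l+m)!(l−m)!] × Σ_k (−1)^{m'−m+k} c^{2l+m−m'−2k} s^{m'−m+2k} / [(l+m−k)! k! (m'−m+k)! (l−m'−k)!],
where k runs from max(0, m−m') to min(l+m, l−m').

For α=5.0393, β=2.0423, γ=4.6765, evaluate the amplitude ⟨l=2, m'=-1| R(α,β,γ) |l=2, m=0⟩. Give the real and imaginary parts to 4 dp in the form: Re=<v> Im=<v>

Split into d^2_{-1,0}(β=2.0423) × two z-phases.
With c≡cos(β/2)=0.522386 and s≡sin(β/2)=0.852709, N=[1·6·2·2]^{1/2}=4.898979
k∈{1,2} keeps every argument non-negative
  k=1: (−1)^0·4.8990/(2)·0.5224^3·0.8527^1 = +0.297749
  k=2: (−1)^1·4.8990/(2)·0.5224^1·0.8527^3 = -0.793359
d^2_{-1,0}(2.0423) = +0.297749 -0.793359 = -0.495610
Phases: e^{-i·(-1)·5.0393}=+0.321119-0.947039i, e^{-i·(0)·4.6765}=+1.000000+0.000000i ⇒ D=-0.159150+0.469362i

Re=-0.1591 Im=0.4694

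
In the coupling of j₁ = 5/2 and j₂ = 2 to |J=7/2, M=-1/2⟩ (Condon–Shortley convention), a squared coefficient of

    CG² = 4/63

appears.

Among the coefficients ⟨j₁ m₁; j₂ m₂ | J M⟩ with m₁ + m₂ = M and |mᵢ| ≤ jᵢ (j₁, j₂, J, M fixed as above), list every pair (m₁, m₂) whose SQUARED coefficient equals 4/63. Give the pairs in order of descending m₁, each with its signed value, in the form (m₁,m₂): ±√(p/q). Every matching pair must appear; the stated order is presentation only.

(-5/2,2): −√(4/63)

Admissible pairs with m₁+m₂ = M = -1/2: (-5/2,2), (-3/2,1), (-1/2,0), (1/2,-1), (3/2,-2)
  (m₁,m₂)=(3/2,-2): CG² = 64/315, CG = +√(64/315)
  (m₁,m₂)=(1/2,-1): CG² = 14/45, CG = +√(14/45)
  (m₁,m₂)=(-1/2,0): CG² = 4/105, CG = −√(4/105)
  (m₁,m₂)=(-3/2,1): CG² = 121/315, CG = −√(121/315)
  (m₁,m₂)=(-5/2,2): CG² = 4/63, CG = −√(4/63)   ← matches the target
Pairs with CG² = 4/63: (-5/2,2): −√(4/63)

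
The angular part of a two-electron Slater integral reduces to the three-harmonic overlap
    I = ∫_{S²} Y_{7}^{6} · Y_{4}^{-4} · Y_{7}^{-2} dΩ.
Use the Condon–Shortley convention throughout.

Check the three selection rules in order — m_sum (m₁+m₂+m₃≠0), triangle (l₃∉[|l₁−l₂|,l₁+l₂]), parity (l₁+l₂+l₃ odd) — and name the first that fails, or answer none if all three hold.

m₁+m₂+m₃ = 6 − 4 − 2 = 0  ✓
triangle: |7−4|=3 ≤ l₃=7 ≤ 7+4=11  ✓
parity: l₁+l₂+l₃ = 18 is even  ✓

none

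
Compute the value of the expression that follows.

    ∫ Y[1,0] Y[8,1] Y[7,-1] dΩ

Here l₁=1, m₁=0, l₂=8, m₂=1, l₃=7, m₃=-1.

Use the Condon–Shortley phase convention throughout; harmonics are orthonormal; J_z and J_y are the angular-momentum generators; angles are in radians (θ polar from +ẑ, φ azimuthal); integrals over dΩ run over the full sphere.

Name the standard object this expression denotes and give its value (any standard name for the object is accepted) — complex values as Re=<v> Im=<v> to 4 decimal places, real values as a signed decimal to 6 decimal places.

This is a Gaunt coefficient — the integral of a triple product of spherical harmonics over the sphere.
m-sum 0 ✓  L=16 even ✓  7≤7≤9 ✓
Π(2lᵢ+1) = 3×17×15 = 765
triangle coeff Δ(1,8,7) = 1/2040
Σ_t [1,1]: t=1:−1/25401600 = -1/25401600
(3j)²=8/255 [(1 8 7; 0 0 0)], sign=+1
Σ_t [1,1]: t=1:−1/29030400 = -1/29030400
(3j)²=21/680 [(1 8 7; 0 1 -1)], sign=-1
⇒ 4πI² = 63/85
I = (-1)√(63/85/(4π)) = -0.24285994

Gaunt coefficient, -0.242860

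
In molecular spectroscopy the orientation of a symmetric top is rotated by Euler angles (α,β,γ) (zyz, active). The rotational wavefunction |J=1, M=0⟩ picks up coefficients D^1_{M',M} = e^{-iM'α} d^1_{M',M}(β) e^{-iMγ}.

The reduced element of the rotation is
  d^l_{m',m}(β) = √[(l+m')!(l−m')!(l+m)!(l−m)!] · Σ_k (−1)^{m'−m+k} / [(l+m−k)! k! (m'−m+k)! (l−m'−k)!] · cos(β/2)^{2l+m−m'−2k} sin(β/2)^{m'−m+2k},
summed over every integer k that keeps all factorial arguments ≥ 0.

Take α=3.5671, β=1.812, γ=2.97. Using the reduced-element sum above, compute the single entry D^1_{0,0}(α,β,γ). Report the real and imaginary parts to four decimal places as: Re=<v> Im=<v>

First d^1_{0,0}(β=1.8120), then the phase factors e^{-i(0)α} and e^{-i(0)γ}:
Half-angle: c=0.616899, s=0.787042. N=√(1·1·1·1)=1.000000
Admissible k: 0..1 (factorial args all ≥0)
  k=0: (−1)^0·1.0000/(1)·0.6169^2·0.7870^0 = +0.380564
  k=1: (−1)^1·1.0000/(1)·0.6169^0·0.7870^2 = -0.619436
d^1_{0,0}(1.8120) = +0.380564 -0.619436 = -0.238872
Attach z-rotation phases: D = e^{-i(0)(3.5671)}·(-0.238872)·e^{-i(0)(2.9700)} = -0.238872+0.000000i

Re=-0.2389 Im=0.0000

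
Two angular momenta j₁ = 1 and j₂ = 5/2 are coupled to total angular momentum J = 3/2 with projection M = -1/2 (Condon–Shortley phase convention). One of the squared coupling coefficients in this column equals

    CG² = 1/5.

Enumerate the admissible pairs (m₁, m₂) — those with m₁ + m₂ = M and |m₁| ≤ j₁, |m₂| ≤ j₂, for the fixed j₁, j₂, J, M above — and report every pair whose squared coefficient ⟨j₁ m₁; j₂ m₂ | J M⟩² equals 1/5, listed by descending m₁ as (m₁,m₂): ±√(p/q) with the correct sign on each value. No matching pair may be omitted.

(-1,1/2): +√(1/5)

Admissible pairs with m₁+m₂ = M = -1/2: (-1,1/2), (0,-1/2), (1,-3/2)
  (m₁,m₂)=(1,-3/2): CG² = 2/5, CG = +√(2/5)
  (m₁,m₂)=(0,-1/2): CG² = 2/5, CG = −√(2/5)
  (m₁,m₂)=(-1,1/2): CG² = 1/5, CG = +√(1/5)   ← matches the target
Pairs with CG² = 1/5: (-1,1/2): +√(1/5)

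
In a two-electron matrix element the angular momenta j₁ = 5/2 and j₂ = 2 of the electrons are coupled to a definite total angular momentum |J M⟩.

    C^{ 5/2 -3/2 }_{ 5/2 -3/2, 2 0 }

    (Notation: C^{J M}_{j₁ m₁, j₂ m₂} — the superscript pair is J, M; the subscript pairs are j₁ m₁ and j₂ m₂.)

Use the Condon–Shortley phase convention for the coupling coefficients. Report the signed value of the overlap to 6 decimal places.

√[6·2!3!2!/8! · 1!4!2!2!1!4!] = √(288/35)
  +(−1)^1/∏(1,1,3,1,0,1)! = -1/6  (running -1/6)
  +(−1)^2/∏(2,0,2,0,1,2)! = 1/8  (running -1/24)
⟨..|..⟩ = √(288/35)·(-1/24) = -0.119523

-0.119523  (= −√(1/70))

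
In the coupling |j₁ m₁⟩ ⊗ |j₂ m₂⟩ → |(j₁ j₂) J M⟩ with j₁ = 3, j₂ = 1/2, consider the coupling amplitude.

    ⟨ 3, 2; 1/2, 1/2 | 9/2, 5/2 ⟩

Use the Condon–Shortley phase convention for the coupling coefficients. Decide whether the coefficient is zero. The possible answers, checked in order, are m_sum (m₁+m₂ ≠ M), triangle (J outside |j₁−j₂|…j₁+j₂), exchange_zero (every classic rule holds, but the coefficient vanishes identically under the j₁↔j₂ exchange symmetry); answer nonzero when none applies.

triangle

m-sum: m₁+m₂ = 2+1/2 = 5/2, M = 5/2  ✓
triangle: need |j₁−j₂| ≤ J ≤ j₁+j₂, i.e. J ∈ [5/2, 7/2]; J = 9/2 is outside ✗ ⇒ coefficient is 0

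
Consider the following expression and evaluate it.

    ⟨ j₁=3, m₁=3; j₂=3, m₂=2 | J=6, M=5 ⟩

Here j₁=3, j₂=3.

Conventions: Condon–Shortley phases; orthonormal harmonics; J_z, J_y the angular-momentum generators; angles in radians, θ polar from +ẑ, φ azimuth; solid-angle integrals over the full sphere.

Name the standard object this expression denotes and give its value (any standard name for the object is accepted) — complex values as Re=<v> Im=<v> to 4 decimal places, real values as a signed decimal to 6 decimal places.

This is a Clebsch–Gordan (vector-coupling) coefficient.
j₁+j₂−J=0  J+j₁−j₂=6  J−j₁+j₂=6  j₁+j₂+J+1=13
(j₁±m₁, j₂±m₂, J±M) = (6,0,5,1,11,1)
P² = 3732480000
sum k=0..0:
  [0] +1/86400 = 1/86400
S = 1/86400
C² = P²·S² = 1/2 ; C = +0.707107

Clebsch–Gordan coefficient, +√(1/2) ≈ +0.707107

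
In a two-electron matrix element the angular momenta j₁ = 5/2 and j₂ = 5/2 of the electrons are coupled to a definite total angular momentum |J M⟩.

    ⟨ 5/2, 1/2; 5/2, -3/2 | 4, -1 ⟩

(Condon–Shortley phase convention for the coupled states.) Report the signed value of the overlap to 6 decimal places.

+0.597614  (= +√(5/14))

triangle: 1!·4!·4!/10! = 576/3628800
(j±m)!: 3!·2!·1!·4!·3!·5! = 207360
prefactor² = (2J+1)·Δ·N² = 10368/35
  k=0: +1/(0!·1!·2!·1!·2!·3!) = 1/24
  k=1: −1/(1!·0!·1!·0!·3!·4!) = -1/144
Σ = 5/144  ⇒  CG² = 10368/35·(5/144)² = 5/14
CG = +√(5/14) = +0.597614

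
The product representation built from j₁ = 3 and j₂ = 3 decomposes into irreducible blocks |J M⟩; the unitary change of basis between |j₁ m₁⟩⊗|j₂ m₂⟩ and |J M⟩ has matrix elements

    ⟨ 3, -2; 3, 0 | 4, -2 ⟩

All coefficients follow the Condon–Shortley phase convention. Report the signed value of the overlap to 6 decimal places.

+0.139573

j₁+j₂−J=2  J+j₁−j₂=4  J−j₁+j₂=4  j₁+j₂+J+1=11
(j₁±m₁, j₂±m₂, J±M) = (1,5,3,3,2,6)
P² = 124416/77
sum k=1..2:
  [1] −1/96 = -1/96
  [2] +1/72 = 1/72
S = 1/288
C² = P²·S² = 3/154 ; C = +0.139573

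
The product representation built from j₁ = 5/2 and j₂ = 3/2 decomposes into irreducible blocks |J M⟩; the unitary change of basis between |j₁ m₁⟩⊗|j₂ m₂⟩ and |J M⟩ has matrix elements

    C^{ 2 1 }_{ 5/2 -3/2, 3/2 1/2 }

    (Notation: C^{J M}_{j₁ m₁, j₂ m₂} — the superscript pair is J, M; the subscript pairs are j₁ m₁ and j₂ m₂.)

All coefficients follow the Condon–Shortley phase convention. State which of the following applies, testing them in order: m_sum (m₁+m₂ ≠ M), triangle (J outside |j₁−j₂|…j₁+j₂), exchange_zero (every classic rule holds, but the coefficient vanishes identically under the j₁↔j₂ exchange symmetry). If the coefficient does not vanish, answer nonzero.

m-sum: m₁+m₂ = -3/2+1/2 = -1, M = 1  ✗ ⇒ coefficient is 0

m_sum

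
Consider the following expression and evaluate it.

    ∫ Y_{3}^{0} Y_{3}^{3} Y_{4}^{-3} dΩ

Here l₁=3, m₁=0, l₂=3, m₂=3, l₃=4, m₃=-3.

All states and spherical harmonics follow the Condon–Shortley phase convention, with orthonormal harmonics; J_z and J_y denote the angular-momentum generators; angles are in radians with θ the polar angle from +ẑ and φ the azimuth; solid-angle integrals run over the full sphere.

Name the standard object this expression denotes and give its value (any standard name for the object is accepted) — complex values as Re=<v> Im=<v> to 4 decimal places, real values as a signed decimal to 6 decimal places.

This is a Gaunt coefficient — the integral of a triple product of spherical harmonics over the sphere.
Rules hold: Σm=0, L=10 even, 0≤4≤6.
N = 7·7·9 = 441
Δ = 2!·4!·4!/11! = 1/34650
Racah Σ t=0..2: t=0:+1/72 t=1:−1/16 t=2:+1/72 = -5/144
⇒ 3j(3 3 4; 0 0 0)² = 2/77, sgn -1
Racah Σ t=2..2: t=2:+1/288 = 1/288
⇒ 3j(3 3 4; 0 3 -3)² = 1/22, sgn -1
4πI² = N·(3j₀)²·(3jₘ)² = 63/121
I = +1·√(0.520661/4π) = 0.20355073

Gaunt coefficient, +0.203551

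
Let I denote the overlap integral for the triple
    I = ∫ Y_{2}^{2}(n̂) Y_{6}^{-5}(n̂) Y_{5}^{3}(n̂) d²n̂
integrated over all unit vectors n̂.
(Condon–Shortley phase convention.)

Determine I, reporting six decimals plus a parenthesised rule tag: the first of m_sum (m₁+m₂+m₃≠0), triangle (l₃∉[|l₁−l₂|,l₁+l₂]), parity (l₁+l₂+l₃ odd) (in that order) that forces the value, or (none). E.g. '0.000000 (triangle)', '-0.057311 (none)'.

l₁+l₂+l₃=13 is odd: 3j(l;000)=0 ⇒ I=0

0.000000 (parity)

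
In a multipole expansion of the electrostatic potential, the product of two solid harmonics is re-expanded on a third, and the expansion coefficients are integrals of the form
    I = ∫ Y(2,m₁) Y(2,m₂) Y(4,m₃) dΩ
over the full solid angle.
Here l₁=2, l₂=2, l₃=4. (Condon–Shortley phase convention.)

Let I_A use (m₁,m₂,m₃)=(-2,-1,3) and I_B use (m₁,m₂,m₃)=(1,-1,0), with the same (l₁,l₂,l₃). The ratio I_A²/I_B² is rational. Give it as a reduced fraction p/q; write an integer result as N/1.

35/16

Shared (l₁,l₂,l₃)=(2,2,4): N and (l;000)² cancel in I_A²/I_B².
A: Δ = 0!·4!·4!/9! = 1/630; Racah Σ t=0..0: t=0:+1/144 = 1/144; ⇒ 3j(2 2 4; -2 -1 3)² = 1/18, sgn -1
B: Δ = 0!·4!·4!/9! = 1/630; Racah Σ t=0..0: t=0:+1/36 = 1/36; ⇒ 3j(2 2 4; 1 -1 0)² = 8/315, sgn +1
I_A²/I_B² = (1/18)/(8/315) = 35/16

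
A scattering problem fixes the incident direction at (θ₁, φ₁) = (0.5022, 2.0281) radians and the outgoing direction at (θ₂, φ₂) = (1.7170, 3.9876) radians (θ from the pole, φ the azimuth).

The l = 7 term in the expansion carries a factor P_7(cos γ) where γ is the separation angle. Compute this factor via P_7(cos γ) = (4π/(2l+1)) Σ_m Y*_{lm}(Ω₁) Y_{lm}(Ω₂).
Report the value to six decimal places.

Expand P_7 via completeness: Σ_{m} conj(Y_{7,m}) at Ω₁ times Y_{7,m} at Ω₂ —
  term(m=-7) = 0.00057 - 0.00127j   from Y*(Ω₁)=-0.00018 + 0.00299j, Y(Ω₂)=-0.43395 - 0.16390j
  term(m=-6) = -0.00360 - 0.00377j   from Y*(Ω₁)=0.01881 - 0.00790j, Y(Ω₂)=-0.09091 - 0.23887j
  term(m=-5) = 0.01999 - 0.00782j   from Y*(Ω₁)=-0.06431 - 0.05592j, Y(Ω₂)=-0.11681 + 0.22309j
  term(m=-4) = 0.00108 - 0.06732j   from Y*(Ω₁)=-0.06167 + 0.23330j, Y(Ω₂)=-0.27084 + 0.06698j
  term(m=-3) = 0.07419 + 0.03178j   from Y*(Ω₁)=0.44395 - 0.08948j, Y(Ω₂)=0.14674 + 0.10116j
  term(m=-2) = 0.09582 - 0.09430j   from Y*(Ω₁)=-0.28881 - 0.37507j, Y(Ω₂)=0.03434 + 0.28191j
  term(m=-1) = 0.00188 + 0.00460j   from Y*(Ω₁)=-0.01476 + 0.03000j, Y(Ω₂)=0.09861 - 0.11135j
  term(m=+0) = -0.12773 + 0.00000j   from Y*(Ω₁)=-0.44858 + 0.00000j, Y(Ω₂)=0.28473 + 0.00000j
  term(m=+1) = 0.00188 - 0.00460j   from Y*(Ω₁)=0.01476 + 0.03000j, Y(Ω₂)=-0.09861 - 0.11135j
  term(m=+2) = 0.09582 + 0.09430j   from Y*(Ω₁)=-0.28881 + 0.37507j, Y(Ω₂)=0.03434 - 0.28191j
  term(m=+3) = 0.07419 - 0.03178j   from Y*(Ω₁)=-0.44395 - 0.08948j, Y(Ω₂)=-0.14674 + 0.10116j
  term(m=+4) = 0.00108 + 0.06732j   from Y*(Ω₁)=-0.06167 - 0.23330j, Y(Ω₂)=-0.27084 - 0.06698j
  term(m=+5) = 0.01999 + 0.00782j   from Y*(Ω₁)=0.06431 - 0.05592j, Y(Ω₂)=0.11681 + 0.22309j
  term(m=+6) = -0.00360 + 0.00377j   from Y*(Ω₁)=0.01881 + 0.00790j, Y(Ω₂)=-0.09091 + 0.23887j
  term(m=+7) = 0.00057 + 0.00127j   from Y*(Ω₁)=0.00018 + 0.00299j, Y(Ω₂)=0.43395 - 0.16390j
Σ over m = 0.25214 - 0.00000j; ×(4π/15) → 0.21123 - 0.00000j. Real part: 0.211231

0.211231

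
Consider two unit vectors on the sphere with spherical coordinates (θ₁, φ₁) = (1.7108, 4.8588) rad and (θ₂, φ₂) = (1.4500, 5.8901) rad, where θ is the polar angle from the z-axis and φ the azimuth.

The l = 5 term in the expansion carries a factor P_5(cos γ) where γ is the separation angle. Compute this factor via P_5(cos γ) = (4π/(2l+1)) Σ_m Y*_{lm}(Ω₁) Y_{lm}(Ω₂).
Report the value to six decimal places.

0.115739

Term-by-term m-sum for l=5 (normalisation 4π/11 = 1.142397):
  [-5]  conj(Y_{5,-5})(Ω₁) = 0.29534 - 0.32866j ; Y_{5,-5}(Ω₂) = -0.17204 + 0.41307j ; Δ = 0.08495 + 0.17854j
  [-4]  conj(Y_{5,-4})(Ω₁) = -0.16410 - 0.10884j ; Y_{5,-4}(Ω₂) = -0.00027 + 0.17176j ; Δ = 0.01874 - 0.02816j
  [-3]  conj(Y_{5,-3})(Ω₁) = 0.11780 - 0.25073j ; Y_{5,-3}(Ω₂) = -0.11227 - 0.27194j ; Δ = -0.08141 - 0.00389j
  [-2]  conj(Y_{5,-2})(Ω₁) = -0.20905 - 0.06303j ; Y_{5,-2}(Ω₂) = -0.13601 - 0.13622j ; Δ = 0.01985 + 0.03705j
  [-1]  conj(Y_{5,-1})(Ω₁) = 0.03402 - 0.23072j ; Y_{5,-1}(Ω₂) = 0.23529 + 0.09757j ; Δ = 0.03052 - 0.05097j
  [+0]  conj(Y_{5,0})(Ω₁) = -0.22294 + 0.00000j ; Y_{5,0}(Ω₂) = 0.19725 + 0.00000j ; Δ = -0.04398 + 0.00000j
  [+1]  conj(Y_{5,1})(Ω₁) = -0.03402 - 0.23072j ; Y_{5,1}(Ω₂) = -0.23529 + 0.09757j ; Δ = 0.03052 + 0.05097j
  [+2]  conj(Y_{5,2})(Ω₁) = -0.20905 + 0.06303j ; Y_{5,2}(Ω₂) = -0.13601 + 0.13622j ; Δ = 0.01985 - 0.03705j
  [+3]  conj(Y_{5,3})(Ω₁) = -0.11780 - 0.25073j ; Y_{5,3}(Ω₂) = 0.11227 - 0.27194j ; Δ = -0.08141 + 0.00389j
  [+4]  conj(Y_{5,4})(Ω₁) = -0.16410 + 0.10884j ; Y_{5,4}(Ω₂) = -0.00027 - 0.17176j ; Δ = 0.01874 + 0.02816j
  [+5]  conj(Y_{5,5})(Ω₁) = -0.29534 - 0.32866j ; Y_{5,5}(Ω₂) = 0.17204 + 0.41307j ; Δ = 0.08495 - 0.17854j
Σ over m = 0.10131 + 0.00000j; ×(4π/11) → 0.11574 + 0.00000j. Real part: 0.115739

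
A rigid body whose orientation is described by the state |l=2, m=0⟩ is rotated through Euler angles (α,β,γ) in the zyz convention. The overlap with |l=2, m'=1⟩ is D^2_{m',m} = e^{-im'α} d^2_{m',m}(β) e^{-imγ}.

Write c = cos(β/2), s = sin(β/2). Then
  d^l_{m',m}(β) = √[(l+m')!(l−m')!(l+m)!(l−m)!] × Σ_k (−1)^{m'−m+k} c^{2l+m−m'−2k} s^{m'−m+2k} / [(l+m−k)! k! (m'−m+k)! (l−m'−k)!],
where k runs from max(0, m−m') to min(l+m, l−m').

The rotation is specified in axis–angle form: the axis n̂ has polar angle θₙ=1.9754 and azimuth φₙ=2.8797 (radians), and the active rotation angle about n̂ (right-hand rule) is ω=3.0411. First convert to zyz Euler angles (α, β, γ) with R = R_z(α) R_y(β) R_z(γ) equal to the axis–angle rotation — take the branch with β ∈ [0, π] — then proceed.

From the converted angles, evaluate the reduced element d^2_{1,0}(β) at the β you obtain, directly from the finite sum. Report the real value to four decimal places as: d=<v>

d=0.6113

Axis–angle → zyz. n̂ = (sinθₙcosφₙ, sinθₙsinφₙ, cosθₙ) = (-0.887913, +0.238004, -0.393654), ω = 3.0411.
R = I cosω + sinω [n̂]ₓ + (1−cosω) n̂n̂ᵀ gives
  R = [+0.577848, -0.382096, +0.721176; -0.461081, -0.881948, -0.097832; +0.673421, -0.275989, -0.685809]
β = atan2(√(R₁₃²+R₂₃²), R₃₃) = 2.326511; α = atan2(R₂₃, R₁₃) mod 2π = 6.148353; γ = atan2(R₃₂, −R₃₁) mod 2π = 3.530545
d^2_{1,0}(β=2.3265) via the finite sum:
c=cos(2.326511/2)=0.396353, s=sin(2.326511/2)=0.918098; N=√[6·1·2·2]=4.898979
k: max(0,(0)−(1))=0 … min(2+(0),2−(1))=1
  k=0: (−1)^1·4.8990/(2)·0.3964^3·0.9181^1 = -0.140027
  k=1: (−1)^2·4.8990/(2)·0.3964^1·0.9181^3 = +0.751320
d^2_{1,0}(2.3265) = -0.140027 +0.751320 = +0.611294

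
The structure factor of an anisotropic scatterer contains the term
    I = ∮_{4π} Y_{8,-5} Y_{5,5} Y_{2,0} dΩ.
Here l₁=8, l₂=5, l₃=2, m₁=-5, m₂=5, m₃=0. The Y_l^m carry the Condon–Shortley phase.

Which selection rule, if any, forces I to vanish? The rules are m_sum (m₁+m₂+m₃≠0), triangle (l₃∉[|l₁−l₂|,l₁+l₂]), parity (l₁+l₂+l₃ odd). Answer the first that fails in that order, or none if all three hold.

azimuthal sum: -5 + 5 + 0 = 0  ✓
l₃ must lie in [3,13]; have l₃=2  ✗
L = 8 + 5 + 2 = 15 (odd)

triangle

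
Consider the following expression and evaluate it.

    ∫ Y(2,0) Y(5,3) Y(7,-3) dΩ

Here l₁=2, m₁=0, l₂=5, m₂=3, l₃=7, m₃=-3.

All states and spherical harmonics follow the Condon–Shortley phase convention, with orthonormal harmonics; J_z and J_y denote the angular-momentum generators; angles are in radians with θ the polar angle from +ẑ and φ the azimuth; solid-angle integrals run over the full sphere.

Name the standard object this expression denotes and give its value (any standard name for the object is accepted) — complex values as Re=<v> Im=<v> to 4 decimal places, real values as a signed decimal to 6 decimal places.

Gaunt coefficient, -0.186208

This is a Gaunt coefficient — the integral of a triple product of spherical harmonics over the sphere.
Checks pass: Σm=0; 14 even; l₃=7∈[3,7].
(2·2+1)(2·5+1)(2·7+1) = 825
Δ: 0! 4! 10! / 15! → 1/15015
sum: t=0:+1/57600 = 1/57600
3j²(2 5 7; 0 0 0) = Δ·Π!·Σ² = 21/715  (sign -1)
sum: t=0:+1/322560 = 1/322560
3j²(2 5 7; 0 3 -3) = Δ·Π!·Σ² = 18/1001  (sign +1)
combine: 4πI² = 825·21/715·18/1001 = 810/1859
take √, sign -1: I = -0.18620781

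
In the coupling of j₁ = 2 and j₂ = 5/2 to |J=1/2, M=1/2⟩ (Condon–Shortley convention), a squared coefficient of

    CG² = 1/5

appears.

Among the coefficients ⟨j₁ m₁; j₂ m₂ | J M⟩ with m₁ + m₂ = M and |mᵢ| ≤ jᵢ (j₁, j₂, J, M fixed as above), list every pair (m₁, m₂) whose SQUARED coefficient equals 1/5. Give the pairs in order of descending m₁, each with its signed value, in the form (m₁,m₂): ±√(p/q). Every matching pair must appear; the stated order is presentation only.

(0,1/2): +√(1/5)

Admissible pairs with m₁+m₂ = M = 1/2: (-2,5/2), (-1,3/2), (0,1/2), (1,-1/2), (2,-3/2)
  (m₁,m₂)=(2,-3/2): CG² = 1/15, CG = +√(1/15)
  (m₁,m₂)=(1,-1/2): CG² = 2/15, CG = −√(2/15)
  (m₁,m₂)=(0,1/2): CG² = 1/5, CG = +√(1/5)   ← matches the target
  (m₁,m₂)=(-1,3/2): CG² = 4/15, CG = −√(4/15)
  (m₁,m₂)=(-2,5/2): CG² = 1/3, CG = +√(1/3)
Pairs with CG² = 1/5: (0,1/2): +√(1/5)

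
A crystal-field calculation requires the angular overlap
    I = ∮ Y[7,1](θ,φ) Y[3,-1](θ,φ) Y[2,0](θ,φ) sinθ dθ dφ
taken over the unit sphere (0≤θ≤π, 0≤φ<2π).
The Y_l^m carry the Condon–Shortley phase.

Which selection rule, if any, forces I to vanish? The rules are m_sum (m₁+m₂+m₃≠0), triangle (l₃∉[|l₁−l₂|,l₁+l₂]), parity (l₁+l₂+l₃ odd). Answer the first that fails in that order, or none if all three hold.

azimuthal sum: 1 − 1 + 0 = 0  ✓
l₃ must lie in [4,10]; have l₃=2  ✗
L = 7 + 3 + 2 = 12 (even)

triangle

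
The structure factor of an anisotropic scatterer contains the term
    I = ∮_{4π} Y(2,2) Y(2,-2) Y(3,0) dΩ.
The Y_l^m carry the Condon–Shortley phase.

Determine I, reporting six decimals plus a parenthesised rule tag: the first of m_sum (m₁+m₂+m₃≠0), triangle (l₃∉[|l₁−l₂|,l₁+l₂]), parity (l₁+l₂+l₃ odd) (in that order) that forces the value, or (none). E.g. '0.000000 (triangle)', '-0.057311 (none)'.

0.000000 (parity)

Σlᵢ=7 odd — θ-integrand is odd under cosθ→−cosθ; I=0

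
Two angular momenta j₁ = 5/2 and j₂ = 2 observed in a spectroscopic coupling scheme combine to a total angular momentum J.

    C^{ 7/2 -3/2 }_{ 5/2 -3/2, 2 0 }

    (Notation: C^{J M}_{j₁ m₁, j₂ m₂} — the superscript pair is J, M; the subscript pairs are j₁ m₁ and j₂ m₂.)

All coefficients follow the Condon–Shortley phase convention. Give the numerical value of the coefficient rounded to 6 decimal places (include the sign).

triangle: 1!*4!*3!/9! = 144/362880
(j±m)!: 1!*4!*2!*2!*2!*5! = 23040
prefactor² = (2J+1)*Δ*N² = 512/7
  k=0: +1/(0!*1!*4!*2!*0!*1!) = 1/48
  k=1: −1/(1!*0!*3!*1!*1!*2!) = -1/12
Σ = -1/16  ⇒  CG² = 512/7*(-1/16)² = 2/7
CG = −√(2/7) = -0.534522

−√(2/7) = -0.534522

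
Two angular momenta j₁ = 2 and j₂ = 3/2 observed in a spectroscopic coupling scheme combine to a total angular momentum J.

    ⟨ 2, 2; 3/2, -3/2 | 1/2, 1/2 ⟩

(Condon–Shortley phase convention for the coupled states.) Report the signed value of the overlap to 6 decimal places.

triangle: 3!×1!×0!/5! = 6/120
(j±m)!: 4!×0!×0!×3!×1!×0! = 144
prefactor² = (2J+1)×Δ×N² = 72/5
  k=0: +1/(0!×3!×0!×0!×1!×0!) = 1/6
Σ = 1/6  ⇒  CG² = 72/5×(1/6)² = 2/5
CG = +√(2/5) = +0.632456

+√(2/5) ≈ +0.632456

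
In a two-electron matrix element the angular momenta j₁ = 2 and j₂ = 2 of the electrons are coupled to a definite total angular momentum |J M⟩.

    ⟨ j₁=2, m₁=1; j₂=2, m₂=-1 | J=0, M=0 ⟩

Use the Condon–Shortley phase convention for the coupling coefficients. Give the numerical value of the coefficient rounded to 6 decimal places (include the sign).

−√(1/5) ≈ -0.447214

triangle: 4!*0!*0!/5! = 24/120
(j±m)!: 3!*1!*1!*3!*0!*0! = 36
prefactor² = (2J+1)*Δ*N² = 36/5
  k=1: −1/(1!*3!*0!*0!*0!*0!) = -1/6
Σ = -1/6  ⇒  CG² = 36/5*(-1/6)² = 1/5
CG = −√(1/5) = -0.447214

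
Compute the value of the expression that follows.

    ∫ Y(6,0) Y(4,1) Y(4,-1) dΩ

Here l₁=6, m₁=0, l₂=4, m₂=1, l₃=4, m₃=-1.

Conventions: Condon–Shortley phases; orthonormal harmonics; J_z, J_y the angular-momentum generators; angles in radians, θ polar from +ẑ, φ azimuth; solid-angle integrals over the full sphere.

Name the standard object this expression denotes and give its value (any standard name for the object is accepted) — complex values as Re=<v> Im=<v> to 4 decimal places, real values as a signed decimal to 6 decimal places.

Gaunt coefficient, +0.007113

This is a Gaunt coefficient — the integral of a triple product of spherical harmonics over the sphere.
Checks pass: Σm=0; 14 even; l₃=4∈[2,10].
(2·6+1)(2·4+1)(2·4+1) = 1053
Δ: 6! 6! 2! / 15! → 1/1261260
sum: t=2:+1/4608 t=3:−1/1296 t=4:+1/4608 = -7/20736
3j²(6 4 4; 0 0 0) = Δ·Π!·Σ² = 20/1287  (sign -1)
sum: t=3:−1/2592 t=4:+1/2304 t=5:−1/28800 = 7/518400
3j²(6 4 4; 0 1 -1) = Δ·Π!·Σ² = 1/25740  (sign -1)
combine: 4πI² = 1053·20/1287·1/25740 = 1/1573
take √, sign +1: I = 0.00711264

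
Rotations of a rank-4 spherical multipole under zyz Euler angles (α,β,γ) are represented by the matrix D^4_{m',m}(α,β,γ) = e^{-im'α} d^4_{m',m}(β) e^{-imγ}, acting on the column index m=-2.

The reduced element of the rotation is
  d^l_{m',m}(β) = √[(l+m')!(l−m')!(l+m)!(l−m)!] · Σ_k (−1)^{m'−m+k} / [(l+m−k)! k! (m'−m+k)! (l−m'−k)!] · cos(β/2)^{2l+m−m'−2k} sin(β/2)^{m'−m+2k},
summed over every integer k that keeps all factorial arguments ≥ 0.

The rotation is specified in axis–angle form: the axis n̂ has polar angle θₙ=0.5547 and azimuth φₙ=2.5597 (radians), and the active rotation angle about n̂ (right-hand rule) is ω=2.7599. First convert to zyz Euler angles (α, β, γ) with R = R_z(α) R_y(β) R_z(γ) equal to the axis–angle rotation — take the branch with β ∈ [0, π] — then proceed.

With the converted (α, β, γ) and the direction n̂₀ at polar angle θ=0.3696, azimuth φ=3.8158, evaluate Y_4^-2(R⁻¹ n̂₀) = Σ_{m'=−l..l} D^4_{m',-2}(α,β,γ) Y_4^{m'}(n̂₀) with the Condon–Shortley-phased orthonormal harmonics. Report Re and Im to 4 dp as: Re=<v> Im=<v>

Axis–angle → zyz. n̂ = (sinθₙcosφₙ, sinθₙsinφₙ, cosθₙ) = (-0.440008, +0.289471, +0.850058), ω = 2.7599.
R = I cosω + sinω [n̂]ₓ + (1−cosω) n̂n̂ᵀ gives
  R = [-0.554754, -0.562213, -0.613322; +0.071067, -0.766479, +0.638326; -0.828974, +0.310527, +0.465162]
β = atan2(√(R₁₃²+R₂₃²), R₃₃) = 1.086979; α = atan2(R₂₃, R₁₃) mod 2π = 2.336221; γ = atan2(R₃₂, −R₃₁) mod 2π = 0.358413
Need the full column D^4_{m',-2} for m'=−4..4 at α=2.3362, β=1.0870, γ=0.3584.
cos(β/2)=0.855909, sin(β/2)=0.517126
d^4_{-4,-2}: single k=2 term ⇒ +0.556337;  D = -0.447253-0.330871i
d^4_{-3,-2}: k∈[1..2] ⇒ +0.651111 -0.713038 = -0.061928;  D = -0.007935-0.061417i
d^4_{-2,-2}: k∈[0..2] ⇒ +0.288020 -1.261655 +0.575688 = -0.397947;  D = -0.249259+0.310212i
d^4_{-1,-2}: k∈[0..2] ⇒ -0.738290 +1.347516 -0.327929 = +0.281297;  D = -0.280195+0.024875i
d^4_{0,-2}: k∈[0..2] ⇒ +0.997425 -0.970926 +0.132909 = +0.159409;  D = +0.120177+0.104731i
d^4_{1,-2}: k∈[0..2] ⇒ -0.898344 +0.491893 -0.035912 = -0.442363;  D = +0.021489+0.441840i
d^4_{2,-2}: k∈[0..2] ⇒ +0.575688 -0.168118 +0.005114 = +0.412684;  D = -0.283341+0.300044i
d^4_{3,-2}: k∈[0..1] ⇒ -0.260285 +0.031671 = -0.228614;  D = -0.228605+0.001977i
d^4_{4,-2}: single k=0 term ⇒ +0.074133;  D = -0.051823-0.053010i
Y_4^{m'}(θ=0.3696,φ=3.8158) and Σ D·Y over m':
  (-0.4473-0.3309i)·(-0.0068-0.0032i)  (-0.0079-0.0614i)·(+0.0240+0.0495i)  (-0.2493+0.3102i)·(+0.0490-0.2166i)  (-0.2802+0.0249i)·(-0.3842+0.3071i)  (+0.1202+0.1047i)·(+0.3572+0.0000i)  (+0.0215+0.4418i)·(+0.3842+0.3071i)  (-0.2833+0.3000i)·(+0.0490+0.2166i)  (-0.2286+0.0020i)·(-0.0240+0.0495i)  (-0.0518-0.0530i)·(-0.0068+0.0032i)
Y_4^-2(R⁻¹ n̂) = +0.002389+0.131351i

Re=0.0024 Im=0.1314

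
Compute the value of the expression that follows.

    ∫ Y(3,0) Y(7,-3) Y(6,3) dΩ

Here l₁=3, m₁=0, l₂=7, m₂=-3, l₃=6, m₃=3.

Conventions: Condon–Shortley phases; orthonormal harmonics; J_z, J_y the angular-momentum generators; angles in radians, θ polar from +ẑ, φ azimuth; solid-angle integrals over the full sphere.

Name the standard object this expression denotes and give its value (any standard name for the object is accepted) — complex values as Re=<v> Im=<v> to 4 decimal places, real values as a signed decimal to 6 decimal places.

Gaunt coefficient, -0.008134

This is a Gaunt coefficient — the integral of a triple product of spherical harmonics over the sphere.
Rules hold: Σm=0, L=16 even, 4≤6≤10.
N = 7·15·13 = 1365
Δ = 4!·2!·10!/17! = 1/2042040
Racah Σ t=1..3: t=1:−1/207360 t=2:+1/57600 t=3:−1/207360 = 1/129600
⇒ 3j(3 7 6; 0 0 0)² = 168/12155, sgn +1
Racah Σ t=1..3: t=1:−1/362880 t=2:+1/322560 t=3:−1/4354560 = 1/8709120
⇒ 3j(3 7 6; 0 -3 3)² = 3/68068, sgn -1
4πI² = N·(3j₀)²·(3jₘ)² = 378/454597
I = -1·√(0.000831506/4π) = -0.00813444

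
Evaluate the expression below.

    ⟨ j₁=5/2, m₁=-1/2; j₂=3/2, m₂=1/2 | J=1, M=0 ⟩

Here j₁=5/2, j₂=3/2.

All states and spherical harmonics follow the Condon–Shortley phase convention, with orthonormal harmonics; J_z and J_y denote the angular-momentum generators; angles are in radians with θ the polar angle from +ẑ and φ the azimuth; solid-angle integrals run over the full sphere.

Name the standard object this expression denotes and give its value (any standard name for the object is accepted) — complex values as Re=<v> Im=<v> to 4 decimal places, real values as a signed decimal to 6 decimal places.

This is a Clebsch–Gordan (vector-coupling) coefficient.
j₁+j₂−J=3  J+j₁−j₂=2  J−j₁+j₂=0  j₁+j₂+J+1=6
(j₁±m₁, j₂±m₂, J±M) = (2,3,2,1,1,1)
P² = 6/5
sum k=2..2:
  [2] +1/2 = 1/2
S = 1/2
C² = P²·S² = 3/10 ; C = +0.547723

Clebsch–Gordan coefficient, +√(3/10) ≈ +0.547723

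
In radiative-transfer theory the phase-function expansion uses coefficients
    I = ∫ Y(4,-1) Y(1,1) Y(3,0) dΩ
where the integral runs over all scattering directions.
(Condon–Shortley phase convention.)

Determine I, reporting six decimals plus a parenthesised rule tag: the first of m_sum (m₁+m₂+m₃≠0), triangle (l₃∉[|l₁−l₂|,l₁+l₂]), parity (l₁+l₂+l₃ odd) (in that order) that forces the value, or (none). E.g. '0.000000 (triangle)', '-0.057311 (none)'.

Rules hold: Σm=0, L=8 even, 3≤3≤5.
N = 9·3·7 = 189
Δ = 2!·6!·0!/9! = 1/252
Racah Σ t=1..1: t=1:−1/36 = -1/36
⇒ 3j(4 1 3; 0 0 0)² = 4/63, sgn +1
Racah Σ t=2..2: t=2:+1/72 = 1/72
⇒ 3j(4 1 3; -1 1 0)² = 5/126, sgn -1
4πI² = N·(3j₀)²·(3jₘ)² = 10/21
I = -1·√(0.47619/4π) = -0.19466390
No selection rule forces the value: the integral is nonzero (none).

-0.194664 (none)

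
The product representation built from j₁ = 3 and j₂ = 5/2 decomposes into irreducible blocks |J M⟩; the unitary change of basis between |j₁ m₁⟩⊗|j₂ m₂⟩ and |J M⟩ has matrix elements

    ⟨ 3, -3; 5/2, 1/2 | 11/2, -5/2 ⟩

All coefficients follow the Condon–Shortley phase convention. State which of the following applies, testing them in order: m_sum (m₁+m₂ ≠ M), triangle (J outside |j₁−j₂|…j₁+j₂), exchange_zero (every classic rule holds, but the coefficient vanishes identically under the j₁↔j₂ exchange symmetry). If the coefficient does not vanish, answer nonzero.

nonzero

m-sum: m₁+m₂ = -3+1/2 = -5/2, M = -5/2  ✓
triangle: |j₁−j₂| = 1/2 ≤ J = 11/2 ≤ j₁+j₂ = 11/2  ✓
exchange: j₁≠j₂ or m₁≠m₂ — the exchange symmetry imposes no constraint here
value check: CG = +√(2/33) = +0.246183 ≠ 0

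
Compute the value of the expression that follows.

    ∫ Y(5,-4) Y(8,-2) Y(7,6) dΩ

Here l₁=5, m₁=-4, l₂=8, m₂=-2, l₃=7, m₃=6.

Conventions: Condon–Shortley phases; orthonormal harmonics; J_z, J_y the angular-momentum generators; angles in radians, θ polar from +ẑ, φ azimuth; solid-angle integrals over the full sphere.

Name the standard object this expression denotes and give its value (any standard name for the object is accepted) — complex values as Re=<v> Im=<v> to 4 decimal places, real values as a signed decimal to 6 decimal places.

Gaunt coefficient, +0.100271

This is a Gaunt coefficient — the integral of a triple product of spherical harmonics over the sphere.
Checks pass: Σm=0; 20 even; l₃=7∈[3,13].
(2·5+1)(2·8+1)(2·7+1) = 2805
Δ: 6! 4! 10! / 21! → 1/814773960
sum: t=1:−1/87091200 t=2:+1/4976640 t=3:−1/2073600 t=4:+1/4976640 t=5:−1/87091200 = -1/9676800
3j²(5 8 7; 0 0 0) = Δ·Π!·Σ² = 360/46189  (sign +1)
sum: t=5:−1/1045094400 t=6:+1/15676416000 = -1/1119744000
3j²(5 8 7; -4 -2 6) = Δ·Π!·Σ² = 28/4845  (sign +1)
combine: 4πI² = 2805·360/46189·28/4845 = 10080/79781
take √, sign +1: I = 0.10027106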